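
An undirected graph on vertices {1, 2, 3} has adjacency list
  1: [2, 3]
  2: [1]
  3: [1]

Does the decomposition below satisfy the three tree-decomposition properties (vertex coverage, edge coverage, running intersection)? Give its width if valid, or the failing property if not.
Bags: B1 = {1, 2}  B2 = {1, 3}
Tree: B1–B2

Every vertex of G appears in some bag (union = {1, 2, 3}); every edge is covered by a bag; and for each vertex v the set of bags containing v is connected in the bag tree. The decomposition is therefore valid. The largest bag has 2 vertices, so the width is 1.

Yes; width 1.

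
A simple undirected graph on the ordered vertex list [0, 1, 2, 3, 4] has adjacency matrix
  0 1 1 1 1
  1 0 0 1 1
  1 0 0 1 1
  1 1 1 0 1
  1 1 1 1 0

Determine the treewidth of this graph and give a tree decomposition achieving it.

Treewidth 3.
Bags: B1 = {0, 1, 3, 4}  B2 = {0, 2, 3, 4}
Tree: B1–B2

Every bag has size at most 4, so the width is 4 − 1 = 3 and tw(G) ≤ 3. Conversely, {0, 1, 3, 4} is a clique of size 4, and the vertices of any clique must share a bag in every tree decomposition; so some bag has ≥ 4 vertices and tw(G) ≥ 3. The upper and lower bounds meet at 3, so that is the treewidth.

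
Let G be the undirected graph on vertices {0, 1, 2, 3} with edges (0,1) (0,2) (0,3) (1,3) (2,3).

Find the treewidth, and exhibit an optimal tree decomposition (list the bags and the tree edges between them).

Every bag has size at most 3, so the width is 3 − 1 = 2 and tw(G) ≤ 2. On the other hand G contains the 3-clique {0, 1, 3}. A clique must lie in a single bag of any decomposition, so no decomposition can have width below 2. The upper and lower bounds meet at 2, so that is the treewidth.

Treewidth 2.
Bags: B1 = {0, 1, 3}  B2 = {0, 2, 3}
Tree: B1–B2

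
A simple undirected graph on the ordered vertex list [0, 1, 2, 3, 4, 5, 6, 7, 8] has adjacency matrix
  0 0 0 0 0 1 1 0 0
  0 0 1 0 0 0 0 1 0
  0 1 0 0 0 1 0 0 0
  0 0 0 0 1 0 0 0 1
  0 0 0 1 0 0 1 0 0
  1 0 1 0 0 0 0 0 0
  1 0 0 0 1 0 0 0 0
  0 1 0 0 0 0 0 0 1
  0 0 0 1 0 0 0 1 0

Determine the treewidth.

2

A width-2 tree decomposition is:
Bags: B1 = {1, 7, 8}  B2 = {1, 2, 8}  B3 = {2, 5, 8}  B4 = {0, 5, 8}  B5 = {0, 6, 8}  B6 = {4, 6, 8}  B7 = {3, 4, 8}
Tree: B1–B2, B2–B3, B3–B4, B4–B5, B5–B6, B6–B7
Every bag has size at most 3, so the width is 3 − 1 = 2 and tw(G) ≤ 2. The edges 8–7–1–2–5–0–6–4–3–8 form a cycle, so G is not a tree and its treewidth is at least 2. Therefore the treewidth is 2.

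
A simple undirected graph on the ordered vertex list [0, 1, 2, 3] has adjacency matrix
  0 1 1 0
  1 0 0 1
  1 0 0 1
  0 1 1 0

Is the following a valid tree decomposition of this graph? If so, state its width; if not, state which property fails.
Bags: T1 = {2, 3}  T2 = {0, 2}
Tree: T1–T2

A tree decomposition must satisfy three properties: every vertex lies in some bag; for every edge, both endpoints lie together in some bag; and for every vertex, the bags containing it form a connected subtree. Here vertex 1 appears in no bag, so the decomposition is invalid.

No — vertex 1 appears in no bag.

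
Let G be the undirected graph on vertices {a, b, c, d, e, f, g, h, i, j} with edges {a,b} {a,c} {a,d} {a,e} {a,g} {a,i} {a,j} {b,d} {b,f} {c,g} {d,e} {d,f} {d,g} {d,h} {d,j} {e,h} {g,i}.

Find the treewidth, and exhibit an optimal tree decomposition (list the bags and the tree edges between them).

Every bag has size at most 3, so the width is 3 − 1 = 2 and tw(G) ≤ 2. On the other hand G contains the 3-clique {a, d, g}. A clique must lie in a single bag of any decomposition, so no decomposition can have width below 2. The upper and lower bounds meet at 2, so that is the treewidth.

Treewidth 2.
One optimal decomposition is:
Bags: B1 = {b, d, f}  B2 = {a, b, d}  B3 = {a, d, j}  B4 = {a, d, g}  B5 = {a, c, g}  B6 = {a, g, i}  B7 = {a, d, e}  B8 = {d, e, h}
Tree: B1–B2, B2–B3, B3–B4, B4–B5, B5–B6, B3–B7, B7–B8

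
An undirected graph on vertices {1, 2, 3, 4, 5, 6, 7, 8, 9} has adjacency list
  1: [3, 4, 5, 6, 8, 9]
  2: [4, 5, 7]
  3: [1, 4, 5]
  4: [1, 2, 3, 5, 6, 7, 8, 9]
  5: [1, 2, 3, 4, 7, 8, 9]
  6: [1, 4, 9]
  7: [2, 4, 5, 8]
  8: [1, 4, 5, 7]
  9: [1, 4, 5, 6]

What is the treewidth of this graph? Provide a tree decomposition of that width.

Treewidth 3.
One such decomposition:
Bags: B1 = {1, 4, 5, 9}  B2 = {1, 3, 4, 5}  B3 = {1, 4, 5, 8}  B4 = {4, 5, 7, 8}  B5 = {1, 4, 6, 9}  B6 = {2, 4, 5, 7}
Tree: B1–B2, B2–B3, B3–B4, B1–B5, B4–B6

The largest bag has 4 vertices, giving width 3; this decomposition certifies tw(G) ≤ 3. Conversely, {1, 4, 5, 8} is a clique of size 4, and the vertices of any clique must share a bag in every tree decomposition; so some bag has ≥ 4 vertices and tw(G) ≥ 3. Hence tw(G) = 3 exactly.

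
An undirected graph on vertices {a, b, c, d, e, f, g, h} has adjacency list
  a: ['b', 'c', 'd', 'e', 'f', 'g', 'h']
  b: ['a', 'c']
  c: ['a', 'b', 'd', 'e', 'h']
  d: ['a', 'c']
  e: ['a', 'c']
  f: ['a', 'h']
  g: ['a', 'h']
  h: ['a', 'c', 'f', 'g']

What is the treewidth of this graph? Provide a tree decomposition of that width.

Every bag has size at most 3, so the width is 3 − 1 = 2 and tw(G) ≤ 2. Conversely, {a, g, h} is a clique of size 3, and the vertices of any clique must share a bag in every tree decomposition; so some bag has ≥ 3 vertices and tw(G) ≥ 2. Therefore the treewidth is 2.

Treewidth 2.
Bags: B1 = {a, c, h}  B2 = {a, c, d}  B3 = {a, b, c}  B4 = {a, f, h}  B5 = {a, g, h}  B6 = {a, c, e}
Tree: B1–B2, B2–B3, B1–B4, B4–B5, B2–B6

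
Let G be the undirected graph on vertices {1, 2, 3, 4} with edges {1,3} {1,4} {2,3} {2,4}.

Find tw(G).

2

A width-2 tree decomposition is:
Bags: B1 = {2, 3, 4}  B2 = {1, 3, 4}
Tree: B1–B2
Each bag holds 3 vertices, so the decomposition has width 2, which upper-bounds the treewidth. The edges 4–2–3–1–4 form a cycle, so G is not a tree and its treewidth is at least 2. Therefore the treewidth is 2.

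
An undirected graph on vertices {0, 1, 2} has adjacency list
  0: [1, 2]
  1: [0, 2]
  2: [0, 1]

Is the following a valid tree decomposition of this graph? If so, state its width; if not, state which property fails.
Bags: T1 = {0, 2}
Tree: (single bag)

A tree decomposition must satisfy three properties: every vertex lies in some bag; for every edge, both endpoints lie together in some bag; and for every vertex, the bags containing it form a connected subtree. Here vertex 1 appears in no bag, so the decomposition is invalid.

No — vertex 1 appears in no bag.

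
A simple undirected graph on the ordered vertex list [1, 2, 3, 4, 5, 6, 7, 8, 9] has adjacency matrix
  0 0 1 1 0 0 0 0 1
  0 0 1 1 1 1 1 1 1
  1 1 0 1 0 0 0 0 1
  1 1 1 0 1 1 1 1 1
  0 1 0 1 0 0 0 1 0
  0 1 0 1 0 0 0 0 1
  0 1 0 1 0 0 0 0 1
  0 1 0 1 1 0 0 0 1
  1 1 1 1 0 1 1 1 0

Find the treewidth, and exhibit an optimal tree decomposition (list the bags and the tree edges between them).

Every bag has size at most 4, so the width is 4 − 1 = 3 and tw(G) ≤ 3. On the other hand G contains the 4-clique {1, 3, 4, 9}. A clique must lie in a single bag of any decomposition, so no decomposition can have width below 3. Therefore the treewidth is 3.

Treewidth 3.
Bags: B1 = {2, 3, 4, 9}  B2 = {2, 4, 8, 9}  B3 = {2, 4, 7, 9}  B4 = {1, 3, 4, 9}  B5 = {2, 4, 5, 8}  B6 = {2, 4, 6, 9}
Tree: B1–B2, B2–B3, B1–B4, B2–B5, B3–B6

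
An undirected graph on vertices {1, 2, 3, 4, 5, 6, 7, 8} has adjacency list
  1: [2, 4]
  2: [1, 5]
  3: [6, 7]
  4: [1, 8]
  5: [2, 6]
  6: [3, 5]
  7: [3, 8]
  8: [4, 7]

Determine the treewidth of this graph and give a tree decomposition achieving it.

Each bag holds 3 vertices, so the decomposition has width 2, which upper-bounds the treewidth. Since 3–7–8–4–1–2–5–6–3 is a cycle in G, G is not acyclic. Forests are exactly the graphs of treewidth ≤ 1, so tw(G) ≥ 2. Combining the bounds, tw(G) = 2.

Treewidth 2.
Bags: B1 = {3, 7, 8}  B2 = {3, 4, 8}  B3 = {1, 3, 4}  B4 = {1, 2, 3}  B5 = {2, 3, 5}  B6 = {3, 5, 6}
Tree: B1–B2, B2–B3, B3–B4, B4–B5, B5–B6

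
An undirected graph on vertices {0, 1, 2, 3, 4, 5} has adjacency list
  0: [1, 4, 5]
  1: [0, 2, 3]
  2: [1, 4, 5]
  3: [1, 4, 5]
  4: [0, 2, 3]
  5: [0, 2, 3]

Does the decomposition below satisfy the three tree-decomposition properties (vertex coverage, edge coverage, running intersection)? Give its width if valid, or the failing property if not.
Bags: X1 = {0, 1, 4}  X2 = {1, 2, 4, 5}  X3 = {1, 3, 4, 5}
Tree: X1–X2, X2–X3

A tree decomposition must satisfy three properties: every vertex lies in some bag; for every edge, both endpoints lie together in some bag; and for every vertex, the bags containing it form a connected subtree. Here edge (5,0) lies in no bag, so the decomposition is invalid.

No — edge (5,0) lies in no bag.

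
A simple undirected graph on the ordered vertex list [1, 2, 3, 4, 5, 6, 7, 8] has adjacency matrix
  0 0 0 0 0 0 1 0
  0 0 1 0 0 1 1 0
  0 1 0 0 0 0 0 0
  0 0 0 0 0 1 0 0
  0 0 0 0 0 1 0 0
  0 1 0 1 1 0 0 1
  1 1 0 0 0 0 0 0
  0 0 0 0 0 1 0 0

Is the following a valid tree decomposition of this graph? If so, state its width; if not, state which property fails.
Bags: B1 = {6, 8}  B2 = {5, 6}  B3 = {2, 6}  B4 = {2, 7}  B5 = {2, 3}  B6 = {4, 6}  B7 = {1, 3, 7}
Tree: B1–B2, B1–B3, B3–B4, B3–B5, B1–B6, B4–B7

No — bags containing vertex 3 are not connected in the tree.

A tree decomposition must satisfy three properties: every vertex lies in some bag; for every edge, both endpoints lie together in some bag; and for every vertex, the bags containing it form a connected subtree. Here bags containing vertex 3 are not connected in the tree, so the decomposition is invalid.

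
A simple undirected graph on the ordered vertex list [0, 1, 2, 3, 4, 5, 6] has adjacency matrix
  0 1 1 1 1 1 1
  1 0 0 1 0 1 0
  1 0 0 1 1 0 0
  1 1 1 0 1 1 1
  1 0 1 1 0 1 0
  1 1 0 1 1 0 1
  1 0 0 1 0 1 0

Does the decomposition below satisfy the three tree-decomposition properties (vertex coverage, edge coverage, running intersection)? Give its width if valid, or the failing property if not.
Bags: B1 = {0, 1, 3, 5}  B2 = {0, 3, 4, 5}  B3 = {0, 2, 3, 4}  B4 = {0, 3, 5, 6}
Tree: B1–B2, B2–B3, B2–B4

Checking the three conditions: (i) the bags cover all of {0, 1, 2, 3, 4, 5, 6}; (ii) for each edge, some bag contains both endpoints; (iii) the bags containing any fixed vertex form a subtree. All hold, so the decomposition is valid with width 4 − 1 = 3.

Yes; width 3.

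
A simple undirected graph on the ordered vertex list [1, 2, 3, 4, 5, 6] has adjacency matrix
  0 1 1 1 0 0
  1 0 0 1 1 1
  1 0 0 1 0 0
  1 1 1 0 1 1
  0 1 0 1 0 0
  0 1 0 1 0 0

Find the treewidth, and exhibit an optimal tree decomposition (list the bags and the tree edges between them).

Treewidth 2.
One optimal decomposition is:
Bags: B1 = {1, 2, 4}  B2 = {2, 4, 5}  B3 = {2, 4, 6}  B4 = {1, 3, 4}
Tree: B1–B2, B1–B3, B1–B4

Each bag holds 3 vertices, so the decomposition has width 2, which upper-bounds the treewidth. Conversely, {1, 2, 4} is a clique of size 3, and the vertices of any clique must share a bag in every tree decomposition; so some bag has ≥ 3 vertices and tw(G) ≥ 2. Combining the bounds, tw(G) = 2.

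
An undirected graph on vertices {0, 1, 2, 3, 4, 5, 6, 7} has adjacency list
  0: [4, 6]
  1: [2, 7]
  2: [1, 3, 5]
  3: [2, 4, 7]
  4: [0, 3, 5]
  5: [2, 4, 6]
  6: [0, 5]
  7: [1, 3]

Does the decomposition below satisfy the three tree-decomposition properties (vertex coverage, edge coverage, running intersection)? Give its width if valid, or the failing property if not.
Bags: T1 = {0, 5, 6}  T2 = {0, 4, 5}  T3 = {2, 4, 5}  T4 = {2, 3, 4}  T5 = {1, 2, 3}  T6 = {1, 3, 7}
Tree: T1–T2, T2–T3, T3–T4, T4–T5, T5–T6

Checking the three conditions: (i) the bags cover all of {0, 1, 2, 3, 4, 5, 6, 7}; (ii) for each edge, some bag contains both endpoints; (iii) the bags containing any fixed vertex form a subtree. All hold, so the decomposition is valid with width 3 − 1 = 2.

Yes; width 2.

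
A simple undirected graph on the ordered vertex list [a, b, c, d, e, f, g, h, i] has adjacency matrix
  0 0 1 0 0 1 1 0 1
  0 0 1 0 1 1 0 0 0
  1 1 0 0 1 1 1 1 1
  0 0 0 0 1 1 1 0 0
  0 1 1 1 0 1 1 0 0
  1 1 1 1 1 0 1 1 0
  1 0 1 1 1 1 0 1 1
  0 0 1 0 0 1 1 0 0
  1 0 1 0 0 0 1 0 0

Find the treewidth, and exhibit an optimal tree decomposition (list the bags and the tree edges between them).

The largest bag has 4 vertices, giving width 3; this decomposition certifies tw(G) ≤ 3. Conversely, {d, e, f, g} is a clique of size 4, and the vertices of any clique must share a bag in every tree decomposition; so some bag has ≥ 4 vertices and tw(G) ≥ 3. The upper and lower bounds meet at 3, so that is the treewidth.

Treewidth 3.
Bags: B1 = {c, e, f, g}  B2 = {a, c, f, g}  B3 = {a, c, g, i}  B4 = {c, f, g, h}  B5 = {b, c, e, f}  B6 = {d, e, f, g}
Tree: B1–B2, B2–B3, B2–B4, B1–B5, B1–B6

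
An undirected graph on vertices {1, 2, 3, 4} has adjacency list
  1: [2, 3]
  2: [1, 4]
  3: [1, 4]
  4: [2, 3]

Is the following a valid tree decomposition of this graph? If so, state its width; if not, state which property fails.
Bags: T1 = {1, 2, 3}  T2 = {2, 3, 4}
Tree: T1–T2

Vertex coverage: the bags together contain {1, 2, 3, 4}, the full vertex set. Edge coverage: each edge of G has both endpoints in at least one bag. Running intersection: for every vertex, the bags containing it form a connected subtree. All three properties hold, so this is a valid tree decomposition of width max|bag| − 1 = 2, and hence tw(G) ≤ 2.

Yes; width 2.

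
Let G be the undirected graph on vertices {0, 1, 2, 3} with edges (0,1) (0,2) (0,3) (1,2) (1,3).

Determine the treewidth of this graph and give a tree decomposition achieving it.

Every bag has size at most 3, so the width is 3 − 1 = 2 and tw(G) ≤ 2. Conversely, {0, 1, 2} is a clique of size 3, and the vertices of any clique must share a bag in every tree decomposition; so some bag has ≥ 3 vertices and tw(G) ≥ 2. Combining the bounds, tw(G) = 2.

Treewidth 2.
One such decomposition:
Bags: B1 = {0, 1, 3}  B2 = {0, 1, 2}
Tree: B1–B2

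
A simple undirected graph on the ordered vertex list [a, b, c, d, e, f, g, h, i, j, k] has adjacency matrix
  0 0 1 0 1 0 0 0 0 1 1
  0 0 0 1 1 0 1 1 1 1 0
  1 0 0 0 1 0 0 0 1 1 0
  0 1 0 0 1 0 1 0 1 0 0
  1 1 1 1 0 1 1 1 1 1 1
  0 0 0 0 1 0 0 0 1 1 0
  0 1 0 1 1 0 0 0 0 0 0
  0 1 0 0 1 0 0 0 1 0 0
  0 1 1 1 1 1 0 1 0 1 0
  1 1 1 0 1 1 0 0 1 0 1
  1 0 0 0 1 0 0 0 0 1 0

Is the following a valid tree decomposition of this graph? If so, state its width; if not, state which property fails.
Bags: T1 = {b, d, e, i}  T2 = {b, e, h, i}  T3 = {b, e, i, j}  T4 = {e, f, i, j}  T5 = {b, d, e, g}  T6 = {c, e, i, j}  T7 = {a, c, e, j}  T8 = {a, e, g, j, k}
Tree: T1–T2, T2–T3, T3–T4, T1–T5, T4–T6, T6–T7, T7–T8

A tree decomposition must satisfy three properties: every vertex lies in some bag; for every edge, both endpoints lie together in some bag; and for every vertex, the bags containing it form a connected subtree. Here bags containing vertex g are not connected in the tree, so the decomposition is invalid.

No — bags containing vertex g are not connected in the tree.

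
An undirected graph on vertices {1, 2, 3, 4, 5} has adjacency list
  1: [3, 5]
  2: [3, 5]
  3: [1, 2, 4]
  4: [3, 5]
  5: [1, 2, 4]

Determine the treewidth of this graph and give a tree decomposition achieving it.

Treewidth 2.
One such decomposition:
Bags: B1 = {2, 3, 5}  B2 = {3, 4, 5}  B3 = {1, 3, 5}
Tree: B1–B2, B2–B3

The largest bag has 3 vertices, giving width 2; this decomposition certifies tw(G) ≤ 2. The edges 3–2–5–4–3 form a cycle, so G is not a tree and its treewidth is at least 2. Combining the bounds, tw(G) = 2.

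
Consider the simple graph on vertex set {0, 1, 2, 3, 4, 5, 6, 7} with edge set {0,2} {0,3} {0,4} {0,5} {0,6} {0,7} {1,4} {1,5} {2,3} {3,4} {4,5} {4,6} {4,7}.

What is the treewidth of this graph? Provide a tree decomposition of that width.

Every bag has size at most 3, so the width is 3 − 1 = 2 and tw(G) ≤ 2. For the lower bound, the 3 vertices {0, 2, 3} are pairwise adjacent, and any tree decomposition puts a clique entirely inside one bag — forcing width ≥ 2. The upper and lower bounds meet at 2, so that is the treewidth.

Treewidth 2.
Bags: B1 = {0, 3, 4}  B2 = {0, 4, 7}  B3 = {0, 4, 5}  B4 = {0, 4, 6}  B5 = {1, 4, 5}  B6 = {0, 2, 3}
Tree: B1–B2, B2–B3, B2–B4, B3–B5, B1–B6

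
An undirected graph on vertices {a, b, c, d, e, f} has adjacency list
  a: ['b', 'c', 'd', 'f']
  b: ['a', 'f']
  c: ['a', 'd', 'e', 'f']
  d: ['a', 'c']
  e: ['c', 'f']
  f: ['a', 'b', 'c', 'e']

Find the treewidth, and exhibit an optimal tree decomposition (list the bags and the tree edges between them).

Treewidth 2.
Bags: B1 = {a, c, d}  B2 = {a, c, f}  B3 = {c, e, f}  B4 = {a, b, f}
Tree: B1–B2, B2–B3, B2–B4

Every bag has size at most 3, so the width is 3 − 1 = 2 and tw(G) ≤ 2. Conversely, {a, c, d} is a clique of size 3, and the vertices of any clique must share a bag in every tree decomposition; so some bag has ≥ 3 vertices and tw(G) ≥ 2. Hence tw(G) = 2 exactly.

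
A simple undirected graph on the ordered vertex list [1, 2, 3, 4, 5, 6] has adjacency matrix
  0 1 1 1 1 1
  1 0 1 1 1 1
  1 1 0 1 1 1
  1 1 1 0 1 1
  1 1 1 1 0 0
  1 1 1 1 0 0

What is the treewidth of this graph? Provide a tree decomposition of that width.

Treewidth 4.
One such decomposition:
Bags: B1 = {1, 2, 3, 4, 6}  B2 = {1, 2, 3, 4, 5}
Tree: B1–B2

The largest bag has 5 vertices, giving width 4; this decomposition certifies tw(G) ≤ 4. On the other hand G contains the 5-clique {1, 2, 3, 4, 5}. A clique must lie in a single bag of any decomposition, so no decomposition can have width below 4. Combining the bounds, tw(G) = 4.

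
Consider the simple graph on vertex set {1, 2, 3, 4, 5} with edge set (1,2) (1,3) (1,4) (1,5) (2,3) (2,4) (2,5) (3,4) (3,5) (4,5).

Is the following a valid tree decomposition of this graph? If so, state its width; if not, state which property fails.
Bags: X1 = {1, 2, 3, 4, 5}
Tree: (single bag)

Vertex coverage: the bags together contain {1, 2, 3, 4, 5}, the full vertex set. Edge coverage: each edge of G has both endpoints in at least one bag. Running intersection: for every vertex, the bags containing it form a connected subtree. All three properties hold, so this is a valid tree decomposition of width max|bag| − 1 = 4, and hence tw(G) ≤ 4.

Yes; width 4.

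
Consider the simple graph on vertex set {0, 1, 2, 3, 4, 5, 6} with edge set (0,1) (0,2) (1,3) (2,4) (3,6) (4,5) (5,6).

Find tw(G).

A width-2 tree decomposition is:
Bags: B1 = {0, 2, 4}  B2 = {0, 1, 4}  B3 = {1, 3, 4}  B4 = {3, 4, 6}  B5 = {4, 5, 6}
Tree: B1–B2, B2–B3, B3–B4, B4–B5
Each bag holds 3 vertices, so the decomposition has width 2, which upper-bounds the treewidth. The edges 4–2–0–1–3–6–5–4 form a cycle, so G is not a tree and its treewidth is at least 2. The upper and lower bounds meet at 2, so that is the treewidth.

2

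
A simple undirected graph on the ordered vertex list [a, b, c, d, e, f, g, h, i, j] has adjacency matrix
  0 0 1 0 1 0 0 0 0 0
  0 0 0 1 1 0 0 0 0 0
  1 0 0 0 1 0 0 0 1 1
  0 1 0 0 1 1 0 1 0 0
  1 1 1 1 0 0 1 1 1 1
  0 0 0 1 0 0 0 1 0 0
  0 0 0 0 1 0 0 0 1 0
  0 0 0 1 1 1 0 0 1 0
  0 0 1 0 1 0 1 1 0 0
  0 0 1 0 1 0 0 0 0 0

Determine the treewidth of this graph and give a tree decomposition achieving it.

Treewidth 2.
One optimal decomposition is:
Bags: B1 = {a, c, e}  B2 = {c, e, i}  B3 = {e, h, i}  B4 = {e, g, i}  B5 = {c, e, j}  B6 = {d, e, h}  B7 = {b, d, e}  B8 = {d, f, h}
Tree: B1–B2, B2–B3, B3–B4, B2–B5, B3–B6, B6–B7, B6–B8

Every bag has size at most 3, so the width is 3 − 1 = 2 and tw(G) ≤ 2. For the lower bound, the 3 vertices {d, e, h} are pairwise adjacent, and any tree decomposition puts a clique entirely inside one bag — forcing width ≥ 2. Combining the bounds, tw(G) = 2.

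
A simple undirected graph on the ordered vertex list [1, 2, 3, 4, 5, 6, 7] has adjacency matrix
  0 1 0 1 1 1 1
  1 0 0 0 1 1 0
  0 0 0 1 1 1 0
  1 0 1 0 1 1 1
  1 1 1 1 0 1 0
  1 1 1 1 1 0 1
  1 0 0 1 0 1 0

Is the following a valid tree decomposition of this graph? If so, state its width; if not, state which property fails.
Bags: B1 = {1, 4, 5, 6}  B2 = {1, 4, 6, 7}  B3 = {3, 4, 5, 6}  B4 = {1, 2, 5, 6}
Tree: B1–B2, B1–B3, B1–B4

Every vertex of G appears in some bag (union = {1, 2, 3, 4, 5, 6, 7}); every edge is covered by a bag; and for each vertex v the set of bags containing v is connected in the bag tree. The decomposition is therefore valid. The largest bag has 4 vertices, so the width is 3.

Yes; width 3.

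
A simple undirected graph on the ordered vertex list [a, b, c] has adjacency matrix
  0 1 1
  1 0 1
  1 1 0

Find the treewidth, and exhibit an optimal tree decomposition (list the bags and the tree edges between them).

With just one bag of size 3, the width is 3 − 1 = 2, so tw(G) ≤ 2. On the other hand G contains the 3-clique {a, b, c}. A clique must lie in a single bag of any decomposition, so no decomposition can have width below 2. The upper and lower bounds meet at 2, so that is the treewidth.

Treewidth 2.
One optimal decomposition is:
Bags: B1 = {a, b, c}
Tree: (single bag)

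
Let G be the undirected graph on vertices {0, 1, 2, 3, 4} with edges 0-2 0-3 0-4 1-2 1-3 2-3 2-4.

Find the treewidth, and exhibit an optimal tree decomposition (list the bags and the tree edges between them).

Every bag has size at most 3, so the width is 3 − 1 = 2 and tw(G) ≤ 2. For the lower bound, the 3 vertices {0, 2, 3} are pairwise adjacent, and any tree decomposition puts a clique entirely inside one bag — forcing width ≥ 2. Hence tw(G) = 2 exactly.

Treewidth 2.
One optimal decomposition is:
Bags: B1 = {1, 2, 3}  B2 = {0, 2, 3}  B3 = {0, 2, 4}
Tree: B1–B2, B2–B3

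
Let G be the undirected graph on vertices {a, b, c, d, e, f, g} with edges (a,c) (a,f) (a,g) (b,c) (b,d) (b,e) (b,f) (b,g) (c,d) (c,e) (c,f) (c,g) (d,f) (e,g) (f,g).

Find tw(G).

3

A width-3 tree decomposition is:
Bags: B1 = {b, c, d, f}  B2 = {b, c, f, g}  B3 = {b, c, e, g}  B4 = {a, c, f, g}
Tree: B1–B2, B2–B3, B2–B4
Every bag has size at most 4, so the width is 4 − 1 = 3 and tw(G) ≤ 3. On the other hand G contains the 4-clique {b, c, e, g}. A clique must lie in a single bag of any decomposition, so no decomposition can have width below 3. The upper and lower bounds meet at 3, so that is the treewidth.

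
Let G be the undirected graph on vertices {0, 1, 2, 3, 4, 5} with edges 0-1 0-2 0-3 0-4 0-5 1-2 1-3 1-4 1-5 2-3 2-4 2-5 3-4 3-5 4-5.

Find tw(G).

5

A width-5 tree decomposition is:
Bags: B1 = {0, 1, 2, 3, 4, 5}
Tree: (single bag)
With just one bag of size 6, the width is 6 − 1 = 5, so tw(G) ≤ 5. On the other hand G contains the 6-clique {0, 1, 2, 3, 4, 5}. A clique must lie in a single bag of any decomposition, so no decomposition can have width below 5. Therefore the treewidth is 5.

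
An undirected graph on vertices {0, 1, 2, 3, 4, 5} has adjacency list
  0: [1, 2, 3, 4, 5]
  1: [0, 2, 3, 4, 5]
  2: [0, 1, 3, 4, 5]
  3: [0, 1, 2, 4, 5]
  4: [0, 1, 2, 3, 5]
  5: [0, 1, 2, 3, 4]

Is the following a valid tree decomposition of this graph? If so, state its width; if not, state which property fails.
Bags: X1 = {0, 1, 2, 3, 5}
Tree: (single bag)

A tree decomposition must satisfy three properties: every vertex lies in some bag; for every edge, both endpoints lie together in some bag; and for every vertex, the bags containing it form a connected subtree. Here vertex 4 appears in no bag, so the decomposition is invalid.

No — vertex 4 appears in no bag.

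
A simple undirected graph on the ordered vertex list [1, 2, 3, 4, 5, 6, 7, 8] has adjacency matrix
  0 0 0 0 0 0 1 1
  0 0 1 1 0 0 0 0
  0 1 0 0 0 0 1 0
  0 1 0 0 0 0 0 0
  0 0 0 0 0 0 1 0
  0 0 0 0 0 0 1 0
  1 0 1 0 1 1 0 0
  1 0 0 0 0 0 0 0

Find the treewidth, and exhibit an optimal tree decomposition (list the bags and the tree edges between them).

Treewidth 1.
Bags: B1 = {1, 7}  B2 = {3, 7}  B3 = {1, 8}  B4 = {6, 7}  B5 = {2, 3}  B6 = {2, 4}  B7 = {5, 7}
Tree: B1–B2, B1–B3, B2–B4, B2–B5, B5–B6, B4–B7

Every bag has size at most 2, so the width is 2 − 1 = 1 and tw(G) ≤ 1. Any graph with an edge has treewidth ≥ 1, and G has the edge 7–1. Therefore the treewidth is 1.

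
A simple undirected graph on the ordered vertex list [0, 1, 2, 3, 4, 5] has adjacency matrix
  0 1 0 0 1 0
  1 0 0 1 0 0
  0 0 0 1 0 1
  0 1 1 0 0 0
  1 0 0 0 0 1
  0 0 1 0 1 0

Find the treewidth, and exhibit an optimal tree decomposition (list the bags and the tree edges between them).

Treewidth 2.
One such decomposition:
Bags: B1 = {0, 1, 4}  B2 = {1, 3, 4}  B3 = {2, 3, 4}  B4 = {2, 4, 5}
Tree: B1–B2, B2–B3, B3–B4

Each bag holds 3 vertices, so the decomposition has width 2, which upper-bounds the treewidth. The edges 4–0–1–3–2–5–4 form a cycle, so G is not a tree and its treewidth is at least 2. Combining the bounds, tw(G) = 2.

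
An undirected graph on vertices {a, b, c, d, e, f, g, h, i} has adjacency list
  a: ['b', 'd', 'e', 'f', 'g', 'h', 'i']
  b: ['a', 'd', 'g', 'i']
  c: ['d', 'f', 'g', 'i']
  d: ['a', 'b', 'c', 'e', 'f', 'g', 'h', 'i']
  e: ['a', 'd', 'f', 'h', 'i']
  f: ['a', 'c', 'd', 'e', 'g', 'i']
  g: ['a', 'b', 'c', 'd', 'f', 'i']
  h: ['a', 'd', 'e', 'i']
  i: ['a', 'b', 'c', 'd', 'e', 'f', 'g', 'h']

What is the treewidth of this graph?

4

A width-4 tree decomposition is:
Bags: B1 = {a, d, f, g, i}  B2 = {c, d, f, g, i}  B3 = {a, d, e, f, i}  B4 = {a, b, d, g, i}  B5 = {a, d, e, h, i}
Tree: B1–B2, B1–B3, B1–B4, B3–B5
Each bag holds 5 vertices, so the decomposition has width 4, which upper-bounds the treewidth. On the other hand G contains the 5-clique {c, d, f, g, i}. A clique must lie in a single bag of any decomposition, so no decomposition can have width below 4. The upper and lower bounds meet at 4, so that is the treewidth.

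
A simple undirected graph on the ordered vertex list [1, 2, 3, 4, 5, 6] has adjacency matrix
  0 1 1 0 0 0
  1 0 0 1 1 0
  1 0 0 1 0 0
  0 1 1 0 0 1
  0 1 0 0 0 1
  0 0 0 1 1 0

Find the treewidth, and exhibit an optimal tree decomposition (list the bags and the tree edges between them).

Treewidth 2.
Bags: B1 = {1, 2, 3}  B2 = {2, 3, 4}  B3 = {2, 4, 5}  B4 = {4, 5, 6}
Tree: B1–B2, B2–B3, B3–B4

The largest bag has 3 vertices, giving width 2; this decomposition certifies tw(G) ≤ 2. For the lower bound, G contains the cycle 1–3–4–2–1, so G is not a forest; only forests have treewidth ≤ 1, hence tw(G) ≥ 2. Combining the bounds, tw(G) = 2.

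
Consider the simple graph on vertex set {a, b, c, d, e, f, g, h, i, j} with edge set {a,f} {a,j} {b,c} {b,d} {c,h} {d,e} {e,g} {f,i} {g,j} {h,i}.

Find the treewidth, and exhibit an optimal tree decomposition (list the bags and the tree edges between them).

Every bag has size at most 3, so the width is 3 − 1 = 2 and tw(G) ≤ 2. For the lower bound, G contains the cycle h–c–b–d–e–g–j–a–f–i–h, so G is not a forest; only forests have treewidth ≤ 1, hence tw(G) ≥ 2. Hence tw(G) = 2 exactly.

Treewidth 2.
One such decomposition:
Bags: B1 = {b, c, h}  B2 = {b, d, h}  B3 = {d, e, h}  B4 = {e, g, h}  B5 = {g, h, j}  B6 = {a, h, j}  B7 = {a, f, h}  B8 = {f, h, i}
Tree: B1–B2, B2–B3, B3–B4, B4–B5, B5–B6, B6–B7, B7–B8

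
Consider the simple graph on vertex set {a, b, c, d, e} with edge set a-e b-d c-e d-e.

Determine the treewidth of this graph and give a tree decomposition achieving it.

Treewidth 1.
One such decomposition:
Bags: B1 = {d, e}  B2 = {b, d}  B3 = {c, e}  B4 = {a, e}
Tree: B1–B2, B1–B3, B3–B4

Each bag holds 2 vertices, so the decomposition has width 1, which upper-bounds the treewidth. Since G has at least one edge (e.g. d–e), it is not an edgeless graph, so tw(G) ≥ 1. Combining the bounds, tw(G) = 1.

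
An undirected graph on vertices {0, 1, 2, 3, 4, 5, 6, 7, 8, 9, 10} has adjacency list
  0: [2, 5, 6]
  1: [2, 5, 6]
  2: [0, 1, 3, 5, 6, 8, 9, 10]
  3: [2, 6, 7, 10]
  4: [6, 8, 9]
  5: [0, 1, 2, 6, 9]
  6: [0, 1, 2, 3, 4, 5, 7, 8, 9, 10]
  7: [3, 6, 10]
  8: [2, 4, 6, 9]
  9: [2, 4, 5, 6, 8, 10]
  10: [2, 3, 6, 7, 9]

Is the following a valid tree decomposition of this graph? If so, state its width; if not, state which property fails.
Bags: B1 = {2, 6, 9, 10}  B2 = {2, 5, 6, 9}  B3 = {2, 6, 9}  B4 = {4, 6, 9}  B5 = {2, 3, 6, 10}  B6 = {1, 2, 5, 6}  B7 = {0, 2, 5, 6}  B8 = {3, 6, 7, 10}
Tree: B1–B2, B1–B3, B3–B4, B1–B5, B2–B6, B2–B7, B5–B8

A tree decomposition must satisfy three properties: every vertex lies in some bag; for every edge, both endpoints lie together in some bag; and for every vertex, the bags containing it form a connected subtree. Here vertex 8 appears in no bag, so the decomposition is invalid.

No — vertex 8 appears in no bag.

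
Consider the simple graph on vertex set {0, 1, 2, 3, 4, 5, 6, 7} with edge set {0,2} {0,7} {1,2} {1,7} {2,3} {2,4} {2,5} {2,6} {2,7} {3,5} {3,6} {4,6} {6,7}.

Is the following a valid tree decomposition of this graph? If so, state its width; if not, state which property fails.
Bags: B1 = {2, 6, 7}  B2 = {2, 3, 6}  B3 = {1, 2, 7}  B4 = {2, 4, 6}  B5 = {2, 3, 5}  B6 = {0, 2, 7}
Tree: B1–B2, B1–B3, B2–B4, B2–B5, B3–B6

Checking the three conditions: (i) the bags cover all of {0, 1, 2, 3, 4, 5, 6, 7}; (ii) for each edge, some bag contains both endpoints; (iii) the bags containing any fixed vertex form a subtree. All hold, so the decomposition is valid with width 3 − 1 = 2.

Yes; width 2.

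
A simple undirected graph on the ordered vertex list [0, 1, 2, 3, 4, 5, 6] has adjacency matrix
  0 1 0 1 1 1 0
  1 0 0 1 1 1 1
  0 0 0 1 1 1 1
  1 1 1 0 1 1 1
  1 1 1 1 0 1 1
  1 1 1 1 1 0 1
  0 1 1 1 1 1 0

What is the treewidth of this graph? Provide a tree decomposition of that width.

Each bag holds 5 vertices, so the decomposition has width 4, which upper-bounds the treewidth. On the other hand G contains the 5-clique {0, 1, 3, 4, 5}. A clique must lie in a single bag of any decomposition, so no decomposition can have width below 4. Combining the bounds, tw(G) = 4.

Treewidth 4.
One such decomposition:
Bags: B1 = {1, 3, 4, 5, 6}  B2 = {0, 1, 3, 4, 5}  B3 = {2, 3, 4, 5, 6}
Tree: B1–B2, B1–B3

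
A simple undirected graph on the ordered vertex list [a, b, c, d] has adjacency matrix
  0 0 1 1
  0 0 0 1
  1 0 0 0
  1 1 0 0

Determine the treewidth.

A width-1 tree decomposition is:
Bags: B1 = {a, c}  B2 = {a, d}  B3 = {b, d}
Tree: B1–B2, B2–B3
Every bag has size at most 2, so the width is 2 − 1 = 1 and tw(G) ≤ 1. Any graph with an edge has treewidth ≥ 1, and G has the edge a–c. Combining the bounds, tw(G) = 1.

1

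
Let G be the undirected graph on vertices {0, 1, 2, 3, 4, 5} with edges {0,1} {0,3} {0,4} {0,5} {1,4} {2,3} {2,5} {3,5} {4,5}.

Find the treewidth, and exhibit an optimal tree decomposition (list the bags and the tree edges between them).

Treewidth 2.
Bags: B1 = {0, 3, 5}  B2 = {2, 3, 5}  B3 = {0, 4, 5}  B4 = {0, 1, 4}
Tree: B1–B2, B1–B3, B3–B4

Each bag holds 3 vertices, so the decomposition has width 2, which upper-bounds the treewidth. For the lower bound, the 3 vertices {0, 3, 5} are pairwise adjacent, and any tree decomposition puts a clique entirely inside one bag — forcing width ≥ 2. Therefore the treewidth is 2.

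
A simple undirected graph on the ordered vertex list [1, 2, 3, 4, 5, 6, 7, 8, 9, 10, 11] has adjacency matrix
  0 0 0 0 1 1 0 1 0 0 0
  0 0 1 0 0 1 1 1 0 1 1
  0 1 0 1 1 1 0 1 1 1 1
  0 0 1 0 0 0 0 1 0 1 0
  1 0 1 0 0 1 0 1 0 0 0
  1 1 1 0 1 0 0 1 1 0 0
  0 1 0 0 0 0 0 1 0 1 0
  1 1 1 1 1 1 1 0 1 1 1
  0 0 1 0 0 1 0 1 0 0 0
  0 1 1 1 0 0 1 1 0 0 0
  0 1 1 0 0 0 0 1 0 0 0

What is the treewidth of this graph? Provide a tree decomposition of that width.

Each bag holds 4 vertices, so the decomposition has width 3, which upper-bounds the treewidth. On the other hand G contains the 4-clique {1, 5, 6, 8}. A clique must lie in a single bag of any decomposition, so no decomposition can have width below 3. Hence tw(G) = 3 exactly.

Treewidth 3.
One such decomposition:
Bags: B1 = {2, 3, 6, 8}  B2 = {3, 5, 6, 8}  B3 = {2, 3, 8, 11}  B4 = {2, 3, 8, 10}  B5 = {2, 7, 8, 10}  B6 = {3, 4, 8, 10}  B7 = {3, 6, 8, 9}  B8 = {1, 5, 6, 8}
Tree: B1–B2, B1–B3, B3–B4, B4–B5, B4–B6, B2–B7, B2–B8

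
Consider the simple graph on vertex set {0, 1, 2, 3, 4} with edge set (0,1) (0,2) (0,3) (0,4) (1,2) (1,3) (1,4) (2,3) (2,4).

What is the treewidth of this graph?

3

A width-3 tree decomposition is:
Bags: B1 = {0, 1, 2, 3}  B2 = {0, 1, 2, 4}
Tree: B1–B2
Each bag holds 4 vertices, so the decomposition has width 3, which upper-bounds the treewidth. Conversely, {0, 1, 2, 3} is a clique of size 4, and the vertices of any clique must share a bag in every tree decomposition; so some bag has ≥ 4 vertices and tw(G) ≥ 3. Combining the bounds, tw(G) = 3.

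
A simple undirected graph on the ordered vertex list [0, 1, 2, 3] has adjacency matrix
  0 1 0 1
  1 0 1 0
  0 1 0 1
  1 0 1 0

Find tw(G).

A width-2 tree decomposition is:
Bags: B1 = {1, 2, 3}  B2 = {0, 1, 3}
Tree: B1–B2
Every bag has size at most 3, so the width is 3 − 1 = 2 and tw(G) ≤ 2. Since 1–2–3–0–1 is a cycle in G, G is not acyclic. Forests are exactly the graphs of treewidth ≤ 1, so tw(G) ≥ 2. Hence tw(G) = 2 exactly.

2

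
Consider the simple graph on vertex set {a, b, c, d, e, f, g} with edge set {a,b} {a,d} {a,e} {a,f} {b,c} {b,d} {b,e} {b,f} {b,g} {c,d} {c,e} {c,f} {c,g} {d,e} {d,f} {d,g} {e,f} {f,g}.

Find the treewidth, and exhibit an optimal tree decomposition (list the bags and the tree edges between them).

Every bag has size at most 5, so the width is 5 − 1 = 4 and tw(G) ≤ 4. On the other hand G contains the 5-clique {b, c, d, f, g}. A clique must lie in a single bag of any decomposition, so no decomposition can have width below 4. Therefore the treewidth is 4.

Treewidth 4.
One such decomposition:
Bags: B1 = {b, c, d, f, g}  B2 = {b, c, d, e, f}  B3 = {a, b, d, e, f}
Tree: B1–B2, B2–B3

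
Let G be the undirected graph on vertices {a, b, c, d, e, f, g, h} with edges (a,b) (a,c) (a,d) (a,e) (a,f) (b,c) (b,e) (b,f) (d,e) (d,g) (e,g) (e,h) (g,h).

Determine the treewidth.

A width-2 tree decomposition is:
Bags: B1 = {a, b, c}  B2 = {a, b, e}  B3 = {a, d, e}  B4 = {a, b, f}  B5 = {d, e, g}  B6 = {e, g, h}
Tree: B1–B2, B2–B3, B1–B4, B3–B5, B5–B6
Every bag has size at most 3, so the width is 3 − 1 = 2 and tw(G) ≤ 2. Conversely, {d, e, g} is a clique of size 3, and the vertices of any clique must share a bag in every tree decomposition; so some bag has ≥ 3 vertices and tw(G) ≥ 2. Combining the bounds, tw(G) = 2.

2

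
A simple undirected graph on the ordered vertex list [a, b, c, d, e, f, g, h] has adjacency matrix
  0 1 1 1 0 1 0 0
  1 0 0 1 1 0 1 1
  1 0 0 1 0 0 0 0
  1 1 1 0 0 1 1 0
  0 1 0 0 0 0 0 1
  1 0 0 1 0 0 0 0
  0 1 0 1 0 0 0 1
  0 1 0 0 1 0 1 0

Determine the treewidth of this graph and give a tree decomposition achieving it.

Each bag holds 3 vertices, so the decomposition has width 2, which upper-bounds the treewidth. Conversely, {b, d, g} is a clique of size 3, and the vertices of any clique must share a bag in every tree decomposition; so some bag has ≥ 3 vertices and tw(G) ≥ 2. Therefore the treewidth is 2.

Treewidth 2.
One optimal decomposition is:
Bags: B1 = {b, d, g}  B2 = {b, g, h}  B3 = {a, b, d}  B4 = {a, c, d}  B5 = {b, e, h}  B6 = {a, d, f}
Tree: B1–B2, B1–B3, B3–B4, B2–B5, B4–B6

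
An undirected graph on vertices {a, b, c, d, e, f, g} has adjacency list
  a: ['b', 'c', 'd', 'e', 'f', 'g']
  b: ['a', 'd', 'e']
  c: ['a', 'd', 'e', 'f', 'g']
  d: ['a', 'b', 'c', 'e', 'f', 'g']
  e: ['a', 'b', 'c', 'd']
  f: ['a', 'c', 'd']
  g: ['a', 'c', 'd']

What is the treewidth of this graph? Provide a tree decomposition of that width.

Each bag holds 4 vertices, so the decomposition has width 3, which upper-bounds the treewidth. Conversely, {a, c, d, g} is a clique of size 4, and the vertices of any clique must share a bag in every tree decomposition; so some bag has ≥ 4 vertices and tw(G) ≥ 3. Combining the bounds, tw(G) = 3.

Treewidth 3.
One optimal decomposition is:
Bags: B1 = {a, b, d, e}  B2 = {a, c, d, e}  B3 = {a, c, d, f}  B4 = {a, c, d, g}
Tree: B1–B2, B2–B3, B2–B4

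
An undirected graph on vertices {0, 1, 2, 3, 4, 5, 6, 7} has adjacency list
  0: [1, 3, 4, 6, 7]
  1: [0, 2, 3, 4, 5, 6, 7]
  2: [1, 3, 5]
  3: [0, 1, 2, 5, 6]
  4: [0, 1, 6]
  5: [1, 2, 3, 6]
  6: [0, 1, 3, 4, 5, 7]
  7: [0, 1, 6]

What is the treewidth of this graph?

3

A width-3 tree decomposition is:
Bags: B1 = {0, 1, 3, 6}  B2 = {0, 1, 4, 6}  B3 = {0, 1, 6, 7}  B4 = {1, 3, 5, 6}  B5 = {1, 2, 3, 5}
Tree: B1–B2, B1–B3, B1–B4, B4–B5
The largest bag has 4 vertices, giving width 3; this decomposition certifies tw(G) ≤ 3. For the lower bound, the 4 vertices {1, 2, 3, 5} are pairwise adjacent, and any tree decomposition puts a clique entirely inside one bag — forcing width ≥ 3. Combining the bounds, tw(G) = 3.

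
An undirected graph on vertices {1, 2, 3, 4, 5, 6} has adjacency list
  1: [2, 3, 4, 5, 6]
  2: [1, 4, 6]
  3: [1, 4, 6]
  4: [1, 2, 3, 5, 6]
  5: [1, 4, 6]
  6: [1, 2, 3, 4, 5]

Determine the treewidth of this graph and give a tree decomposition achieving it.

Every bag has size at most 4, so the width is 4 − 1 = 3 and tw(G) ≤ 3. Conversely, {1, 2, 4, 6} is a clique of size 4, and the vertices of any clique must share a bag in every tree decomposition; so some bag has ≥ 4 vertices and tw(G) ≥ 3. Hence tw(G) = 3 exactly.

Treewidth 3.
One optimal decomposition is:
Bags: B1 = {1, 4, 5, 6}  B2 = {1, 2, 4, 6}  B3 = {1, 3, 4, 6}
Tree: B1–B2, B2–B3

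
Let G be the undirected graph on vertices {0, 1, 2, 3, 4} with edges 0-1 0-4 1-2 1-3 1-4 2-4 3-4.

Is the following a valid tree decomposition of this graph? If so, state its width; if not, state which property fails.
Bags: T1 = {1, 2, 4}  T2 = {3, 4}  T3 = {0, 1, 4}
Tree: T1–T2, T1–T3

A tree decomposition must satisfy three properties: every vertex lies in some bag; for every edge, both endpoints lie together in some bag; and for every vertex, the bags containing it form a connected subtree. Here edge (1,3) lies in no bag, so the decomposition is invalid.

No — edge (1,3) lies in no bag.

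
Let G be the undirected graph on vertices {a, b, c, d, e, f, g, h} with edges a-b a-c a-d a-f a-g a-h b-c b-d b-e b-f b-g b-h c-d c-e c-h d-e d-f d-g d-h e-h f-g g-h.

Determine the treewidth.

A width-4 tree decomposition is:
Bags: B1 = {b, c, d, e, h}  B2 = {a, b, c, d, h}  B3 = {a, b, d, g, h}  B4 = {a, b, d, f, g}
Tree: B1–B2, B2–B3, B3–B4
The largest bag has 5 vertices, giving width 4; this decomposition certifies tw(G) ≤ 4. For the lower bound, the 5 vertices {a, b, d, g, h} are pairwise adjacent, and any tree decomposition puts a clique entirely inside one bag — forcing width ≥ 4. Combining the bounds, tw(G) = 4.

4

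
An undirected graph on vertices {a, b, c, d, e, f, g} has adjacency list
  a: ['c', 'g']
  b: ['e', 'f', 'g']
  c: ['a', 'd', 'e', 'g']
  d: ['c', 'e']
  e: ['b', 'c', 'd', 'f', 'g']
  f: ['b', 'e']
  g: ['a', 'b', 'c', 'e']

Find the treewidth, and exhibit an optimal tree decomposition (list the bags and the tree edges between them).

Every bag has size at most 3, so the width is 3 − 1 = 2 and tw(G) ≤ 2. Conversely, {c, d, e} is a clique of size 3, and the vertices of any clique must share a bag in every tree decomposition; so some bag has ≥ 3 vertices and tw(G) ≥ 2. Hence tw(G) = 2 exactly.

Treewidth 2.
Bags: B1 = {c, e, g}  B2 = {a, c, g}  B3 = {b, e, g}  B4 = {b, e, f}  B5 = {c, d, e}
Tree: B1–B2, B1–B3, B3–B4, B1–B5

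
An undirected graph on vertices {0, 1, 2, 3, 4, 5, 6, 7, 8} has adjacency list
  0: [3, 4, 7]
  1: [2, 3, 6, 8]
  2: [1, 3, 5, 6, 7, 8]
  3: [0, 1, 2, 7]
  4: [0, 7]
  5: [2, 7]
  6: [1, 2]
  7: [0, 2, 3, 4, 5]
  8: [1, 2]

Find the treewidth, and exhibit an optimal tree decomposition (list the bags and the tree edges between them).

The largest bag has 3 vertices, giving width 2; this decomposition certifies tw(G) ≤ 2. For the lower bound, the 3 vertices {0, 3, 7} are pairwise adjacent, and any tree decomposition puts a clique entirely inside one bag — forcing width ≥ 2. Hence tw(G) = 2 exactly.

Treewidth 2.
Bags: B1 = {2, 3, 7}  B2 = {1, 2, 3}  B3 = {0, 3, 7}  B4 = {2, 5, 7}  B5 = {1, 2, 6}  B6 = {1, 2, 8}  B7 = {0, 4, 7}
Tree: B1–B2, B1–B3, B1–B4, B2–B5, B5–B6, B3–B7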